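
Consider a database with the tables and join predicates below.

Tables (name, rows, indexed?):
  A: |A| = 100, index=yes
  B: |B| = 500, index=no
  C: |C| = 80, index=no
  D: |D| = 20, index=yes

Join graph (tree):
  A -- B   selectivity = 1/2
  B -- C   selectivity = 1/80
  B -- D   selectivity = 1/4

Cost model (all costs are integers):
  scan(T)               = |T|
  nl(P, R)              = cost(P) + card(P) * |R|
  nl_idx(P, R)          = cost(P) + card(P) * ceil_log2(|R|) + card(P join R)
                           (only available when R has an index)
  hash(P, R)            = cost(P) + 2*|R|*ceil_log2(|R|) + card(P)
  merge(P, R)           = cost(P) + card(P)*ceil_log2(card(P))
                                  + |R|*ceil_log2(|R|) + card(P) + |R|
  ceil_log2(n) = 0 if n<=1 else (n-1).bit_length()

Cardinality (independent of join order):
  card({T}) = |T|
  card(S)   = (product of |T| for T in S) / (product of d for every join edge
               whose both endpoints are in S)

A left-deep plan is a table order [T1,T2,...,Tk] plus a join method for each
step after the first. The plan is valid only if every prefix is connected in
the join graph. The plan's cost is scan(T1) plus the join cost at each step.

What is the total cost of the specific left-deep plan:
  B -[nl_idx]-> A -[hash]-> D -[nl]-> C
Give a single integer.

10054200

step 1: scan B: cost=500, card=500
step 2: join A via nl_idx
    card(P join A) = 500*100/(2) = 25000
    cost = 500 + 500*7 + 25000 = 29000
step 3: join D via hash
    card(P join D) = 25000*20/(4) = 125000
    cost = 29000 + 2*20*5 + 25000 = 54200
step 4: join C via nl
    card(P join C) = 125000*80/(80) = 125000
    cost = 54200 + 125000*80 = 10054200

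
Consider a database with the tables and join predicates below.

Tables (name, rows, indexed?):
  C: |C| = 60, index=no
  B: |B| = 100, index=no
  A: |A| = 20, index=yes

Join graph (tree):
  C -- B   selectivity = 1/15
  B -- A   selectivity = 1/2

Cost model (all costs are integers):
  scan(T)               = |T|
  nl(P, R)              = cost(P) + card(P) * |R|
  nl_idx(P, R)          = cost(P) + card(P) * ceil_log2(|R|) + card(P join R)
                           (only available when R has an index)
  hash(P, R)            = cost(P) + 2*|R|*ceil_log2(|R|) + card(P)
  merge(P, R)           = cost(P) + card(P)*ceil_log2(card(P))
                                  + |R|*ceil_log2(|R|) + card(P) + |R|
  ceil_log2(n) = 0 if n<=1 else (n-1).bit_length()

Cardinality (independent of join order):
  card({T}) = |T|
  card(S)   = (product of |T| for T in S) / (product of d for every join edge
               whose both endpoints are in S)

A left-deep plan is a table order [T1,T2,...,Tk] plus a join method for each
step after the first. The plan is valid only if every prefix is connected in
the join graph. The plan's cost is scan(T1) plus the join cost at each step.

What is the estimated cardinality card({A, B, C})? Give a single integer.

4000

Tables in S: A(20), B(100), C(60)
Edges inside S: C-B(d=15), B-A(d=2)
numerator = 20 * 100 * 60 = 120000
denominator = 15 * 2 = 30
card(S) = 120000 / 30 = 4000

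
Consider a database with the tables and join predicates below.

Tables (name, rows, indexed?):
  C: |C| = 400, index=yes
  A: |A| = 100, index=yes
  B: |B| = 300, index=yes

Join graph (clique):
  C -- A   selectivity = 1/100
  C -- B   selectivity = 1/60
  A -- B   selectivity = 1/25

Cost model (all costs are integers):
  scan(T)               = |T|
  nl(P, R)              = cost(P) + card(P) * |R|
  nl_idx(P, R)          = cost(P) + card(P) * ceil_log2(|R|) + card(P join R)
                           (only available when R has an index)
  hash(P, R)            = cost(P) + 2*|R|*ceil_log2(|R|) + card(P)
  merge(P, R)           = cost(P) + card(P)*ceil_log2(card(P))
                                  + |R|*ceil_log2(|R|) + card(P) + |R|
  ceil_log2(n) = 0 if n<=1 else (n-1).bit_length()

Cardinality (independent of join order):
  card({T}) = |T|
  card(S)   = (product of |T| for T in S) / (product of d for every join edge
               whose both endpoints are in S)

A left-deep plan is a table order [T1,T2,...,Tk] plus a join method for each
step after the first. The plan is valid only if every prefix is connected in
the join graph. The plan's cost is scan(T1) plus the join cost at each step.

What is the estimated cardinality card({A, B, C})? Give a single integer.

Tables in S: A(100), B(300), C(400)
Edges inside S: C-A(d=100), C-B(d=60), A-B(d=25)
numerator = 100 * 300 * 400 = 12000000
denominator = 100 * 60 * 25 = 150000
card(S) = 12000000 / 150000 = 80

80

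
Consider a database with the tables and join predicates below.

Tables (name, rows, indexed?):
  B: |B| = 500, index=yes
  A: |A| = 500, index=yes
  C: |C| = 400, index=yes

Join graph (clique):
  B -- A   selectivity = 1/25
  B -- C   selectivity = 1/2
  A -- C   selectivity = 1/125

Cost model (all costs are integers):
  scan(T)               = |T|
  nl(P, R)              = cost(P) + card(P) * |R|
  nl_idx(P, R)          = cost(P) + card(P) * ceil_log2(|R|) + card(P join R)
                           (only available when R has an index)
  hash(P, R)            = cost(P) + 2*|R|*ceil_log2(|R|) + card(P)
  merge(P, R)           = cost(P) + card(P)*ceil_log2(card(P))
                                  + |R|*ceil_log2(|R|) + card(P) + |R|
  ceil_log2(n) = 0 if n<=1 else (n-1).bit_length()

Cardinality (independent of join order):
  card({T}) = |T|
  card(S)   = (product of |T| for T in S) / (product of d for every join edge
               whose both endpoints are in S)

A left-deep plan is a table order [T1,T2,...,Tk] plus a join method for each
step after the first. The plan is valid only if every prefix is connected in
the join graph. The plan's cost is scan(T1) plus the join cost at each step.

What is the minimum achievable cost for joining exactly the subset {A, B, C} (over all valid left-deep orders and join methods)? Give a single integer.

16200

Selinger DP over subsets of {A,B,C}:
  {B}: scan cost=500, card=500
  {A}: scan cost=500, card=500
  {C}: scan cost=400, card=400
  {AB}: card=10000; try (B,hash)→10000, (A,hash)→10000, (B,merge)→10500, (A,merge)→10500, (B,nl_idx)→15000, (A,nl_idx)→15000 …(+2); best=10000 via (B,hash)
  {BC}: card=100000; try (C,hash)→8200, (B,merge)→9400, (C,merge)→9500, (B,hash)→9800, (B,nl_idx)→104000, (C,nl_idx)→105000 …(+2); best=8200 via (C,hash)
  {AC}: card=1600; try (A,nl_idx)→5600, (C,nl_idx)→6600, (C,hash)→8200, (A,merge)→9400, (C,merge)→9500, (A,hash)→9800 …(+2); best=5600 via (A,nl_idx)
  {ABC}: card=16000; try (B,hash)→16200, (C,hash)→27200, (B,merge)→29800, (B,nl_idx)→36000, (C,nl_idx)→116000, (A,hash)→117200 …(+6); best=16200 via (B,hash)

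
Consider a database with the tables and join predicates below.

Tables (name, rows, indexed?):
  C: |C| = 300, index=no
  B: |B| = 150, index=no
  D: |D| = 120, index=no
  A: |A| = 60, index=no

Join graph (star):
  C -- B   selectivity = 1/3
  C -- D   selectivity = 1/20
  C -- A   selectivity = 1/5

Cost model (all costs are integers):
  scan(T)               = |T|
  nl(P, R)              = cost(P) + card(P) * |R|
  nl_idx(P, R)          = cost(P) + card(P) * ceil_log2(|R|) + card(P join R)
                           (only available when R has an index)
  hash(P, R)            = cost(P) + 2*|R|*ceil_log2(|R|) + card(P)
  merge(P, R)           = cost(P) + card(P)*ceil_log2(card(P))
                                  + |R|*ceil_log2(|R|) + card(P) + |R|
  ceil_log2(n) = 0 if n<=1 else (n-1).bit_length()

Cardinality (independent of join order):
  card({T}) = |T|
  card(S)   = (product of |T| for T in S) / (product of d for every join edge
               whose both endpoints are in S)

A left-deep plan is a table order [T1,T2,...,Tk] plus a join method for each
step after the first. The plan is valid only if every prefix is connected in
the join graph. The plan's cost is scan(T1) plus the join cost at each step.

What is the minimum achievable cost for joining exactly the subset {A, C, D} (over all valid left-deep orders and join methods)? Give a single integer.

Selinger DP over subsets of {A,C,D}:
  {C}: scan cost=300, card=300
  {D}: scan cost=120, card=120
  {A}: scan cost=60, card=60
  {CD}: card=1800; try (D,hash)→2280, (C,merge)→4080, (D,merge)→4260, (C,hash)→5640, (C,nl)→36120, (D,nl)→36300; best=2280 via (D,hash)
  {AC}: card=3600; try (A,hash)→1320, (C,merge)→3480, (A,merge)→3720, (C,hash)→5520, (C,nl)→18060, (A,nl)→18300; best=1320 via (A,hash)
  {ACD}: card=21600; try (A,hash)→4800, (D,hash)→6600, (A,merge)→24300, (D,merge)→49080, (A,nl)→110280, (D,nl)→433320; best=4800 via (A,hash)

4800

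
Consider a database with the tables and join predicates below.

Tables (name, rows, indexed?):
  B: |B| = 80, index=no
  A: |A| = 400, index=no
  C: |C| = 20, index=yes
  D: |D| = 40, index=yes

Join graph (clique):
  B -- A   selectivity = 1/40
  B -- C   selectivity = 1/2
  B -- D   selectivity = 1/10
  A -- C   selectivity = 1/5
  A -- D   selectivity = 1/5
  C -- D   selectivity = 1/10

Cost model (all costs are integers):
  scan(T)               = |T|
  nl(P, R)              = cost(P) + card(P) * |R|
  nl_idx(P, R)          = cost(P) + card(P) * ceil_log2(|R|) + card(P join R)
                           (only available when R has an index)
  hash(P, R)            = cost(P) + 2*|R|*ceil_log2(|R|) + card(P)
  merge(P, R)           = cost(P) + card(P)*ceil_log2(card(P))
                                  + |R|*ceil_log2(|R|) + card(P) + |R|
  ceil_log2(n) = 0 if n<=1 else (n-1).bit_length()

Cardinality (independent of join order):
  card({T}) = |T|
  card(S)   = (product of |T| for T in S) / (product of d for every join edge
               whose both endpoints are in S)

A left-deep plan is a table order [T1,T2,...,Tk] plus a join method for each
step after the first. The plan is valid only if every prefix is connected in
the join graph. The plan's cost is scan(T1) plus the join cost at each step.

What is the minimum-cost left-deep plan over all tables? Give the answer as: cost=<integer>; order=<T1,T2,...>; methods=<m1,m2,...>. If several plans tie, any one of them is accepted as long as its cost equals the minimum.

cost=4040; order=A,B,D,C; methods=hash,hash,hash

Selinger DP (subsets sized 1..n):
  {B}: scan cost=80, card=80
  {A}: scan cost=400, card=400
  {C}: scan cost=20, card=20
  {D}: scan cost=40, card=40
  {AB}: card=800; try (B,hash)→1920, (A,merge)→4720, (B,merge)→5040, (A,hash)→7360, (A,nl)→32080, (B,nl)→32400; best=1920 via (B,hash)
  {BC}: card=800; try (C,hash)→360, (B,merge)→780, (C,merge)→840, (B,hash)→1160, (C,nl_idx)→1280, (B,nl)→1620 …(+1); best=360 via (C,hash)
  {BD}: card=320; try (D,hash)→640, (D,nl_idx)→880, (B,merge)→960, (D,merge)→1000, (B,hash)→1200, (B,nl)→3240 …(+1); best=640 via (D,hash)
  {AC}: card=1600; try (C,hash)→1000, (C,nl_idx)→4000, (A,merge)→4140, (C,merge)→4520, (A,hash)→7240, (A,nl)→8020 …(+1); best=1000 via (C,hash)
  {AD}: card=3200; try (D,hash)→1280, (A,merge)→4320, (D,merge)→4680, (D,nl_idx)→6000, (A,hash)→7280, (A,nl)→16040 …(+1); best=1280 via (D,hash)
  {CD}: card=80; try (D,nl_idx)→220, (C,hash)→280, (C,nl_idx)→320, (D,merge)→420, (C,merge)→440, (D,hash)→520 …(+2); best=220 via (D,nl_idx)
  {ABC}: card=1600; try (C,hash)→2920, (B,hash)→3720, (C,nl_idx)→7520, (A,hash)→8360, (C,merge)→10840, (A,merge)→13160 …(+4); best=2920 via (C,hash)
  {ABD}: card=640; try (D,hash)→3200, (B,hash)→5600, (D,nl_idx)→7360, (A,merge)→7840, (A,hash)→8160, (D,merge)→11000 …(+4); best=3200 via (D,hash)
  {BCD}: card=320; try (C,hash)→1160, (B,hash)→1420, (B,merge)→1500, (D,hash)→1640, (C,nl_idx)→2560, (C,merge)→3960 …(+5); best=1160 via (C,hash)
  {ACD}: card=1280; try (D,hash)→3080, (C,hash)→4680, (A,merge)→4860, (A,hash)→7500, (D,nl_idx)→11880, (C,nl_idx)→18560 …(+5); best=3080 via (D,hash)
  {ABCD}: card=128; try (C,hash)→4040, (D,hash)→5000, (B,hash)→5480, (C,nl_idx)→6528, (A,merge)→8360, (A,hash)→8680 …(+8); best=4040 via (C,hash)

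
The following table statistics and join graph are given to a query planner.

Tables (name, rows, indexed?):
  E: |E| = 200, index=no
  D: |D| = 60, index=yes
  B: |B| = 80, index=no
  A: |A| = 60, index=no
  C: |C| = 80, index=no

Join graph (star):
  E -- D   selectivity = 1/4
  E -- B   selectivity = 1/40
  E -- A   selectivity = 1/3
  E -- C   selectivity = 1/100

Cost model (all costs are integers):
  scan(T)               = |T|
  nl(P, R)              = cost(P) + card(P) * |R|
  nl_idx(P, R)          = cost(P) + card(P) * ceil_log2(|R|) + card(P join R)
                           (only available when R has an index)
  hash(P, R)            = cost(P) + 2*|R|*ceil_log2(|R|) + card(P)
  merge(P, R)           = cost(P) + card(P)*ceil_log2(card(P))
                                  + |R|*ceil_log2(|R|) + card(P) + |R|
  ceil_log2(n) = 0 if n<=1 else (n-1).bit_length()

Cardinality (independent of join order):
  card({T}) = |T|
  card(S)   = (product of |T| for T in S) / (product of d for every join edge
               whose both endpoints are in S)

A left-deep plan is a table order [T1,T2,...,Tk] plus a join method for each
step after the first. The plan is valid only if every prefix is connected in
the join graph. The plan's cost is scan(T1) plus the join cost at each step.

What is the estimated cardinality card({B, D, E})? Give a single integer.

6000

Tables in S: B(80), D(60), E(200)
Edges inside S: E-D(d=4), E-B(d=40)
numerator = 80 * 60 * 200 = 960000
denominator = 4 * 40 = 160
card(S) = 960000 / 160 = 6000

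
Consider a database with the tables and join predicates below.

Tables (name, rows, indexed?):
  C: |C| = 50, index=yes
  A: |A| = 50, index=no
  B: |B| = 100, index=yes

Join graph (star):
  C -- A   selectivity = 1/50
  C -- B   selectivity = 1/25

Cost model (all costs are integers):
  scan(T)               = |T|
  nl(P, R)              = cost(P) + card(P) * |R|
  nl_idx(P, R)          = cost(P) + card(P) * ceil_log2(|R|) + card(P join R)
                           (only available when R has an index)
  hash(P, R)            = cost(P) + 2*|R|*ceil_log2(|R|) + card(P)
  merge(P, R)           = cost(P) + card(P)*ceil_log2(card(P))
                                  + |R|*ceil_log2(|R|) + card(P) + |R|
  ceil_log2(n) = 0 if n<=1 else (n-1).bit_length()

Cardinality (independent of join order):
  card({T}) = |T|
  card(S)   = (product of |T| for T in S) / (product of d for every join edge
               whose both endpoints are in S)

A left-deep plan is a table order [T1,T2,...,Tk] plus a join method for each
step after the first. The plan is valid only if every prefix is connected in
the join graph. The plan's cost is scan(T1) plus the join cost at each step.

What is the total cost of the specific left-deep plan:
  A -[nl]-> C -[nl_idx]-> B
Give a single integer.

3100

step 1: scan A: cost=50, card=50
step 2: join C via nl
    card(P join C) = 50*50/(50) = 50
    cost = 50 + 50*50 = 2550
step 3: join B via nl_idx
    card(P join B) = 50*100/(25) = 200
    cost = 2550 + 50*7 + 200 = 3100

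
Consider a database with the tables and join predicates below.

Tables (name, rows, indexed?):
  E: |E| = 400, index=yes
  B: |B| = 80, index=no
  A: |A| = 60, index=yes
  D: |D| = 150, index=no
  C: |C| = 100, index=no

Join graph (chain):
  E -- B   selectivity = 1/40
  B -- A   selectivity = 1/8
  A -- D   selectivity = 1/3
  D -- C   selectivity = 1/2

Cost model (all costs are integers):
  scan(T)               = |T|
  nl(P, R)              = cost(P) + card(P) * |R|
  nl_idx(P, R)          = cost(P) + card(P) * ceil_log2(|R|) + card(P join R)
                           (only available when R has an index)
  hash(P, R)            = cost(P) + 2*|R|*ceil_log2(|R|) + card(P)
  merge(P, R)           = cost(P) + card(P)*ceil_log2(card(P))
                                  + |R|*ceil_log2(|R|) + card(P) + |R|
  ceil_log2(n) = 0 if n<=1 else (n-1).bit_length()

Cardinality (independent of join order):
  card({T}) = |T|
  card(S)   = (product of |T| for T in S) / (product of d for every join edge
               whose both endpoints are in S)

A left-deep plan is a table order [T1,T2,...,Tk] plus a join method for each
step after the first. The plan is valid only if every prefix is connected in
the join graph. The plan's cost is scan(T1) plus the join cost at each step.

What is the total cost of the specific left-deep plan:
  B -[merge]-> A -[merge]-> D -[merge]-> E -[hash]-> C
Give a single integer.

step 1: scan B: cost=80, card=80
step 2: join A via merge
    card(P join A) = 80*60/(8) = 600
    cost = 80 + 80*7 + 60*6 + 80 + 60 = 1140
step 3: join D via merge
    card(P join D) = 600*150/(3) = 30000
    cost = 1140 + 600*10 + 150*8 + 600 + 150 = 9090
step 4: join E via merge
    card(P join E) = 30000*400/(40) = 300000
    cost = 9090 + 30000*15 + 400*9 + 30000 + 400 = 493090
step 5: join C via hash
    card(P join C) = 300000*100/(2) = 15000000
    cost = 493090 + 2*100*7 + 300000 = 794490

794490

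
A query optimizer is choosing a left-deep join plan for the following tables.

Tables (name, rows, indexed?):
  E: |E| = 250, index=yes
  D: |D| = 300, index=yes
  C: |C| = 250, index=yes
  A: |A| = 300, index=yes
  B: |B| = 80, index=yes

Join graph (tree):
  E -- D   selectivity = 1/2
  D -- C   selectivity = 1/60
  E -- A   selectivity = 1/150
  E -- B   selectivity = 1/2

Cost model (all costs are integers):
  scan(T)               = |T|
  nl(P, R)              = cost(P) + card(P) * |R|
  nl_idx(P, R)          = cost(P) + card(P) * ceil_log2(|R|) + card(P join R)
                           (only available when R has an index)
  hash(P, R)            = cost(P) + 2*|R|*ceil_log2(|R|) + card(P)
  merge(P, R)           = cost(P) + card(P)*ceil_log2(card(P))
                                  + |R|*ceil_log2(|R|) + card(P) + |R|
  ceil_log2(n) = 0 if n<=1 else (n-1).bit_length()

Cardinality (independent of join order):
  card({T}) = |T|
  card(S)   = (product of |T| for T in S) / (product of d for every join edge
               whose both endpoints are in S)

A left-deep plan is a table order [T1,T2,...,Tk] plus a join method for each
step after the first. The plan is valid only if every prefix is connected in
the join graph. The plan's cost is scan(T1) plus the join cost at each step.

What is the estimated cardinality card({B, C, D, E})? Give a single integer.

Tables in S: B(80), C(250), D(300), E(250)
Edges inside S: E-D(d=2), D-C(d=60), E-B(d=2)
numerator = 80 * 250 * 300 * 250 = 1500000000
denominator = 2 * 60 * 2 = 240
card(S) = 1500000000 / 240 = 6250000

6250000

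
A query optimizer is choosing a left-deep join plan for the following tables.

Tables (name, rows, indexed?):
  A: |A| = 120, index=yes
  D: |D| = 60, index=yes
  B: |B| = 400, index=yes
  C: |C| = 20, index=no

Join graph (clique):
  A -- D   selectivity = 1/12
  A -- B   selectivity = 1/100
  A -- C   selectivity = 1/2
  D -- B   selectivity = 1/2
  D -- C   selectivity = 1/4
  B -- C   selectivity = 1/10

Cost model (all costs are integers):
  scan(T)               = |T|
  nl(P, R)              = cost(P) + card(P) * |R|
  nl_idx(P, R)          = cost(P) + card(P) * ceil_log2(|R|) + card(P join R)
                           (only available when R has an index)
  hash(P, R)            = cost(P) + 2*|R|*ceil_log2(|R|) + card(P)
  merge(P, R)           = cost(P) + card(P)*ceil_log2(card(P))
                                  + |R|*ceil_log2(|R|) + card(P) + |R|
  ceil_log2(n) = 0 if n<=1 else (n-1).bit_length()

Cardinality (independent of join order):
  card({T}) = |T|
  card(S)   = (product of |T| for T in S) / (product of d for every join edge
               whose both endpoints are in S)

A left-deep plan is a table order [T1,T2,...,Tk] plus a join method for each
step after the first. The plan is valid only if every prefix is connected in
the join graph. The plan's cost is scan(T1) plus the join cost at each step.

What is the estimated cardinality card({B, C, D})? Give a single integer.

6000

Tables in S: B(400), C(20), D(60)
Edges inside S: D-B(d=2), D-C(d=4), B-C(d=10)
numerator = 400 * 20 * 60 = 480000
denominator = 2 * 4 * 10 = 80
card(S) = 480000 / 80 = 6000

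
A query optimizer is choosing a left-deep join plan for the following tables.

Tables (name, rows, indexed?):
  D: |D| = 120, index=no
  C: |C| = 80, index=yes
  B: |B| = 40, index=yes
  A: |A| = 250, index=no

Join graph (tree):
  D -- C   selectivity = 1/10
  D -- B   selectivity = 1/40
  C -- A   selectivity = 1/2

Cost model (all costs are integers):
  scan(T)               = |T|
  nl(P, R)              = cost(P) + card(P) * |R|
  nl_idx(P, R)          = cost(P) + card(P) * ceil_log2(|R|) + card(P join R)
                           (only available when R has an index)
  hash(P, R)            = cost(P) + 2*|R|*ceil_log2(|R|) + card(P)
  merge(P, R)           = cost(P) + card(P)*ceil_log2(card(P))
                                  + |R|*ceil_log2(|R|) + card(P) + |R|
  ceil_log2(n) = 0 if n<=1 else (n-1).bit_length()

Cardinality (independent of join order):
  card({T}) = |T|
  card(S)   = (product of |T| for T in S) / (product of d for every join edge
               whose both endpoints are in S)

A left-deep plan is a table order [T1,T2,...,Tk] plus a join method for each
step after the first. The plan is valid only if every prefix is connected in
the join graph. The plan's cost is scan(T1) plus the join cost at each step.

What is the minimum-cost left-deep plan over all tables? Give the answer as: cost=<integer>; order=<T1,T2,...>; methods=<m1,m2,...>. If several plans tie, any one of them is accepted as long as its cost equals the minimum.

Selinger DP (subsets sized 1..n):
  {D}: scan cost=120, card=120
  {C}: scan cost=80, card=80
  {B}: scan cost=40, card=40
  {A}: scan cost=250, card=250
  {CD}: card=960; try (C,hash)→1360, (D,merge)→1680, (C,merge)→1720, (D,hash)→1840, (C,nl_idx)→1920, (D,nl)→9680 …(+1); best=1360 via (C,hash)
  {BD}: card=120; try (B,hash)→720, (B,nl_idx)→960, (D,merge)→1280, (B,merge)→1360, (D,hash)→1760, (D,nl)→4840 …(+1); best=720 via (B,hash)
  {AC}: card=10000; try (C,hash)→1620, (A,merge)→2970, (C,merge)→3140, (A,hash)→4160, (C,nl_idx)→12000, (A,nl)→20080 …(+1); best=1620 via (C,hash)
  {BCD}: card=960; try (C,hash)→1960, (C,merge)→2320, (C,nl_idx)→2520, (B,hash)→2800, (B,nl_idx)→8080, (C,nl)→10320 …(+2); best=1960 via (C,hash)
  {ACD}: card=120000; try (A,hash)→6320, (D,hash)→13300, (A,merge)→14170, (D,merge)→152580, (A,nl)→241360, (D,nl)→1201620; best=6320 via (A,hash)
  {ABCD}: card=120000; try (A,hash)→6920, (A,merge)→14770, (B,hash)→126800, (A,nl)→241960, (B,nl_idx)→846320, (B,merge)→2166600 …(+1); best=6920 via (A,hash)

cost=6920; order=D,B,C,A; methods=hash,hash,hash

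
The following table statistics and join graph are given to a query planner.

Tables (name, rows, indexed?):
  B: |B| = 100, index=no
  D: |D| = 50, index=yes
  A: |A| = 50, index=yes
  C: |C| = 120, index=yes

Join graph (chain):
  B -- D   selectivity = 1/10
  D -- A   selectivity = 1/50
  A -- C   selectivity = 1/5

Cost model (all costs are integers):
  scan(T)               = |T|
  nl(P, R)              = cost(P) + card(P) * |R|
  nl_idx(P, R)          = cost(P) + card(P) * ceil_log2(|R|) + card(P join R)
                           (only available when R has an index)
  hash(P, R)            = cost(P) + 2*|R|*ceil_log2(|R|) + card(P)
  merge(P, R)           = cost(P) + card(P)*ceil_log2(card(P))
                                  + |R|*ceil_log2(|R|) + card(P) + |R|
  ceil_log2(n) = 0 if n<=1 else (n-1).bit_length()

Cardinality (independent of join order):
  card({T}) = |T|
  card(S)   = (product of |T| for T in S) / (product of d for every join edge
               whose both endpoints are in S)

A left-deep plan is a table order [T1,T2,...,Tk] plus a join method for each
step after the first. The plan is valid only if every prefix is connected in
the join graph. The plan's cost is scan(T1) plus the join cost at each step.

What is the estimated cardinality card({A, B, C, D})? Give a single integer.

Tables in S: A(50), B(100), C(120), D(50)
Edges inside S: B-D(d=10), D-A(d=50), A-C(d=5)
numerator = 50 * 100 * 120 * 50 = 30000000
denominator = 10 * 50 * 5 = 2500
card(S) = 30000000 / 2500 = 12000

12000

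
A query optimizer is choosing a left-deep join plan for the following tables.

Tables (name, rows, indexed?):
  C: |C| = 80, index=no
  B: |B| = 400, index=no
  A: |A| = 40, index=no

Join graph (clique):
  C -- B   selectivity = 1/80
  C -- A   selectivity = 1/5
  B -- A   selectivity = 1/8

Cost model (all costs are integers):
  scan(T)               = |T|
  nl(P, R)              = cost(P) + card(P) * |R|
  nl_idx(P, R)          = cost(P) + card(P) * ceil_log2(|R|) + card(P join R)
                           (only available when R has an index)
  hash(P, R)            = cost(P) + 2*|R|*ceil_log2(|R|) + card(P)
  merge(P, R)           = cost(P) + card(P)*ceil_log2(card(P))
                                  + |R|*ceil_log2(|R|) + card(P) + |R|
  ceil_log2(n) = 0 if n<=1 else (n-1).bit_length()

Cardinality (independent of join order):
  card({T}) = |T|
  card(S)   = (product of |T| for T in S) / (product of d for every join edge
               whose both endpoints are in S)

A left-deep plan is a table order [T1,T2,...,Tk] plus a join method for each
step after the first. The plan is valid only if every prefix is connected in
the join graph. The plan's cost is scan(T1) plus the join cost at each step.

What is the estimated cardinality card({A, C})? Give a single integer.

640

Tables in S: A(40), C(80)
Edges inside S: C-A(d=5)
numerator = 40 * 80 = 3200
denominator = 5 = 5
card(S) = 3200 / 5 = 640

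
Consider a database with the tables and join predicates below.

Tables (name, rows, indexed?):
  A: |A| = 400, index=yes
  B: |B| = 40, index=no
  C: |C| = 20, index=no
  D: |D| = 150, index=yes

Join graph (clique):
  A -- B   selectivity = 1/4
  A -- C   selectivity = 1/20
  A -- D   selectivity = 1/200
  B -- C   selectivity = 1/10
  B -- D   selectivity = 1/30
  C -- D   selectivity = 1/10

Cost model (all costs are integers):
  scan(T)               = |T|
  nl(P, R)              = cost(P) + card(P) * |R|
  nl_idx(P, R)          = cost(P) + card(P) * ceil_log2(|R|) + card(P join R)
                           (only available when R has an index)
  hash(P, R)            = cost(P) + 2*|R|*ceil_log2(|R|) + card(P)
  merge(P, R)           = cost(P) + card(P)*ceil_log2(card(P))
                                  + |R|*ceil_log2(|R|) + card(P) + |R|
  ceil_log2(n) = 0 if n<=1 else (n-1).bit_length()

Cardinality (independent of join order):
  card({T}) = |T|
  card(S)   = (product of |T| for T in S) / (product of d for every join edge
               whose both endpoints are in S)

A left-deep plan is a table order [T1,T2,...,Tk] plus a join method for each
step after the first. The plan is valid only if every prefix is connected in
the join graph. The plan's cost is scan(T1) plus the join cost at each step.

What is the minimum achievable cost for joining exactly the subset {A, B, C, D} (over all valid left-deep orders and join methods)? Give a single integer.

Selinger DP over subsets of {A,B,C,D}:
  {A}: scan cost=400, card=400
  {B}: scan cost=40, card=40
  {C}: scan cost=20, card=20
  {D}: scan cost=150, card=150
  {AB}: card=4000; try (B,hash)→1280, (A,merge)→4320, (A,nl_idx)→4400, (B,merge)→4680, (A,hash)→7280, (A,nl)→16040 …(+1); best=1280 via (B,hash)
  {AC}: card=400; try (A,nl_idx)→600, (C,hash)→1000, (A,merge)→4140, (C,merge)→4520, (A,hash)→7240, (A,nl)→8020 …(+1); best=600 via (A,nl_idx)
  {AD}: card=300; try (A,nl_idx)→1800, (D,hash)→3200, (D,nl_idx)→3900, (A,merge)→5500, (D,merge)→5750, (A,hash)→7500 …(+2); best=1800 via (A,nl_idx)
  {BC}: card=80; try (C,hash)→280, (B,merge)→420, (C,merge)→440, (B,hash)→520, (B,nl)→820, (C,nl)→840; best=280 via (C,hash)
  {BD}: card=200; try (D,nl_idx)→560, (B,hash)→780, (D,merge)→1670, (B,merge)→1780, (D,hash)→2480, (D,nl)→6040 …(+1); best=560 via (D,nl_idx)
  {CD}: card=300; try (D,nl_idx)→480, (C,hash)→500, (D,merge)→1490, (C,merge)→1620, (D,hash)→2440, (D,nl)→3020 …(+1); best=480 via (D,nl_idx)
  {ABC}: card=400; try (A,nl_idx)→1400, (B,hash)→1480, (B,merge)→4880, (A,merge)→4920, (C,hash)→5480, (A,hash)→7560 …(+4); best=1400 via (A,nl_idx)
  {ABD}: card=100; try (A,nl_idx)→2460, (B,hash)→2580, (B,merge)→5080, (A,merge)→6360, (D,hash)→7680, (A,hash)→7960 …(+5); best=2460 via (A,nl_idx)
  {ACD}: card=30; try (C,hash)→2300, (A,nl_idx)→3210, (D,hash)→3400, (D,nl_idx)→3830, (C,merge)→4920, (D,merge)→5950 …(+5); best=2300 via (C,hash)
  {BCD}: card=40; try (D,nl_idx)→960, (C,hash)→960, (B,hash)→1260, (D,merge)→2270, (C,merge)→2480, (D,hash)→2760 …(+4); best=960 via (D,nl_idx)
  {ABCD}: card=1; try (A,nl_idx)→1321, (C,hash)→2760, (B,merge)→2760, (B,hash)→2810, (C,merge)→3380, (B,nl)→3500 …(+8); best=1321 via (A,nl_idx)

1321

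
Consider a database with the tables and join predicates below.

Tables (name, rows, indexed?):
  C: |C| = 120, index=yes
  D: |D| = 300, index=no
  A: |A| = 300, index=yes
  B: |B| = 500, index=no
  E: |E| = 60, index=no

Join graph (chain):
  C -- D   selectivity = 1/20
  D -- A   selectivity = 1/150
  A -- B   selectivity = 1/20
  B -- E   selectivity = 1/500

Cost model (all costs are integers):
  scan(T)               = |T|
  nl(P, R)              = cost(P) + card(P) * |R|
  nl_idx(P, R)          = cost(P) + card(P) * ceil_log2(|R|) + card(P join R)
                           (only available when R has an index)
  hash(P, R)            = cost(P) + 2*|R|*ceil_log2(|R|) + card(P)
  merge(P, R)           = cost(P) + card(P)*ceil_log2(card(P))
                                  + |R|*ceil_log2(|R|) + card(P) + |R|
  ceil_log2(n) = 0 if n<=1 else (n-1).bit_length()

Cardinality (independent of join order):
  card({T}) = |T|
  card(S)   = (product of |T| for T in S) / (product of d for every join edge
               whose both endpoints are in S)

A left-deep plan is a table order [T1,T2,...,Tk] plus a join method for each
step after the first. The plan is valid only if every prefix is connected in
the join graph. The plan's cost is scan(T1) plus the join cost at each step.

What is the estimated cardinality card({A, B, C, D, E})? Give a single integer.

10800

Tables in S: A(300), B(500), C(120), D(300), E(60)
Edges inside S: C-D(d=20), D-A(d=150), A-B(d=20), B-E(d=500)
numerator = 300 * 500 * 120 * 300 * 60 = 324000000000
denominator = 20 * 150 * 20 * 500 = 30000000
card(S) = 324000000000 / 30000000 = 10800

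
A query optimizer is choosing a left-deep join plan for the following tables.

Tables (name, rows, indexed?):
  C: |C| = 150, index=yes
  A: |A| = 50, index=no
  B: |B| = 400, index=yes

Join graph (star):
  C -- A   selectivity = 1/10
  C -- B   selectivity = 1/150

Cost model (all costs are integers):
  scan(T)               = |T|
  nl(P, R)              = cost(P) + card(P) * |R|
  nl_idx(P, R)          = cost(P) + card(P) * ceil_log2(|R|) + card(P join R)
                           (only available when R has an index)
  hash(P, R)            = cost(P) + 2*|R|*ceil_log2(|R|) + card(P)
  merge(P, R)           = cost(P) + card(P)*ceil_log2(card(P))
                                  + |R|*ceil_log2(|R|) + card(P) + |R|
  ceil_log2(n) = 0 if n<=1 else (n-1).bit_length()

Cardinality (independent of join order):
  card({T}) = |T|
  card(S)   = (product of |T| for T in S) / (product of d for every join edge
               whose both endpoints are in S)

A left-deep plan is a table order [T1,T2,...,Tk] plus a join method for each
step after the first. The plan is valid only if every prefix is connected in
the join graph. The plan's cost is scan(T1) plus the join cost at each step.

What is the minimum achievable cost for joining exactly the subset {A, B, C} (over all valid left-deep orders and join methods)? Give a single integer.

Selinger DP over subsets of {A,B,C}:
  {C}: scan cost=150, card=150
  {A}: scan cost=50, card=50
  {B}: scan cost=400, card=400
  {AC}: card=750; try (A,hash)→900, (C,nl_idx)→1200, (C,merge)→1750, (A,merge)→1850, (C,hash)→2500, (C,nl)→7550 …(+1); best=900 via (A,hash)
  {BC}: card=400; try (B,nl_idx)→1900, (C,hash)→3200, (C,nl_idx)→4000, (B,merge)→5500, (C,merge)→5750, (B,hash)→7500 …(+2); best=1900 via (B,nl_idx)
  {ABC}: card=2000; try (A,hash)→2900, (A,merge)→6250, (B,hash)→8850, (B,nl_idx)→9650, (B,merge)→13150, (A,nl)→21900 …(+1); best=2900 via (A,hash)

2900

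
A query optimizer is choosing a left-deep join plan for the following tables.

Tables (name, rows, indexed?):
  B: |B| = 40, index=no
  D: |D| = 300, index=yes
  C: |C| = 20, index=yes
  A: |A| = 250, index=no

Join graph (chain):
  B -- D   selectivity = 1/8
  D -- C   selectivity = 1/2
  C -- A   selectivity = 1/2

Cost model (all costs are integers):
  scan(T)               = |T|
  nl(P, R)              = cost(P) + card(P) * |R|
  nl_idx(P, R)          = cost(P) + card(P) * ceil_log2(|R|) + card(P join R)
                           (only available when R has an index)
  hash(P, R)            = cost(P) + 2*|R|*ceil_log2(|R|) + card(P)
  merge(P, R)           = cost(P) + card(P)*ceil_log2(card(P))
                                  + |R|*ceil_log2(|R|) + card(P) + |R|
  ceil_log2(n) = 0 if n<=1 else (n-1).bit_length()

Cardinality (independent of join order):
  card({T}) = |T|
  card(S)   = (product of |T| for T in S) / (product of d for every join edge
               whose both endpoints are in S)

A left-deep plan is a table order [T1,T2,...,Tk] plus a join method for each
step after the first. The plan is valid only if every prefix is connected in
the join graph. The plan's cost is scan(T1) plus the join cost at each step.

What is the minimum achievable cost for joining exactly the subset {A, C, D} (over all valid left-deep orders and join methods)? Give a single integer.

Selinger DP over subsets of {A,C,D}:
  {D}: scan cost=300, card=300
  {C}: scan cost=20, card=20
  {A}: scan cost=250, card=250
  {CD}: card=3000; try (C,hash)→800, (D,merge)→3140, (D,nl_idx)→3200, (C,merge)→3420, (C,nl_idx)→4800, (D,hash)→5440 …(+2); best=800 via (C,hash)
  {AC}: card=2500; try (C,hash)→700, (A,merge)→2390, (C,merge)→2620, (C,nl_idx)→4000, (A,hash)→4040, (A,nl)→5020 …(+1); best=700 via (C,hash)
  {ACD}: card=375000; try (A,hash)→7800, (D,hash)→8600, (D,merge)→36200, (A,merge)→42050, (D,nl_idx)→398200, (D,nl)→750700 …(+1); best=7800 via (A,hash)

7800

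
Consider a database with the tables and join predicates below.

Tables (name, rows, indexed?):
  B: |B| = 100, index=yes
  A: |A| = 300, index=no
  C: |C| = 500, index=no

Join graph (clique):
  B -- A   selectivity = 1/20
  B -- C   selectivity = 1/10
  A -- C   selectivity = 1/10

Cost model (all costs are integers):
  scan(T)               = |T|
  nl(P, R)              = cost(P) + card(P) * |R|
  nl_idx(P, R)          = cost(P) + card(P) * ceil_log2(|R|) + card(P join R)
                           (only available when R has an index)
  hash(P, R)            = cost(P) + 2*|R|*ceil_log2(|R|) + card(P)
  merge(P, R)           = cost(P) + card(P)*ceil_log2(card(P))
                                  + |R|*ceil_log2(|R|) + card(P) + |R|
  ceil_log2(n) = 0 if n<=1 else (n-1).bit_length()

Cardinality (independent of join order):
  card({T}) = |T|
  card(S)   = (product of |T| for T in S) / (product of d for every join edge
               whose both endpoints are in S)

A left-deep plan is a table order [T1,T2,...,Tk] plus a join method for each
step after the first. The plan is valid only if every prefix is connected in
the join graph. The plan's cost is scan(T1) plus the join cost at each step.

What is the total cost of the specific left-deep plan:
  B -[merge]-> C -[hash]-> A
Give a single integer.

step 1: scan B: cost=100, card=100
step 2: join C via merge
    card(P join C) = 100*500/(10) = 5000
    cost = 100 + 100*7 + 500*9 + 100 + 500 = 5900
step 3: join A via hash
    card(P join A) = 5000*300/(20*10) = 7500
    cost = 5900 + 2*300*9 + 5000 = 16300

16300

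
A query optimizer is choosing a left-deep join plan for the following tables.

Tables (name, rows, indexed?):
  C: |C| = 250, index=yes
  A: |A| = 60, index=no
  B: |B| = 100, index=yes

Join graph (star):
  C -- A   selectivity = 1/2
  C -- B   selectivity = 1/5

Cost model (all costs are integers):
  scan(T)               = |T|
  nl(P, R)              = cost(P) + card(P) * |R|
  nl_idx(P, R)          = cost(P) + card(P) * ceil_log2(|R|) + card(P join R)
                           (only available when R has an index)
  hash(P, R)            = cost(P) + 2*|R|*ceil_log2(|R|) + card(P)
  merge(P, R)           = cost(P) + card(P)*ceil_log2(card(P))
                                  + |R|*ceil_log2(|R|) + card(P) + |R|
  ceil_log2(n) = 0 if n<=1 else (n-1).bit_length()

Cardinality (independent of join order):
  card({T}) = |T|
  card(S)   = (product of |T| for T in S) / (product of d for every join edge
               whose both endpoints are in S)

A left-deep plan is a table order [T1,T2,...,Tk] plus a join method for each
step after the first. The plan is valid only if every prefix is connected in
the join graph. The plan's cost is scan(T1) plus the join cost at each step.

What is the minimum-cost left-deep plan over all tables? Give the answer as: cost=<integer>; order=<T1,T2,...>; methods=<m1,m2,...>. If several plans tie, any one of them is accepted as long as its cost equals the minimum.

cost=7620; order=C,B,A; methods=hash,hash

Selinger DP (subsets sized 1..n):
  {C}: scan cost=250, card=250
  {A}: scan cost=60, card=60
  {B}: scan cost=100, card=100
  {AC}: card=7500; try (A,hash)→1220, (C,merge)→2730, (A,merge)→2920, (C,hash)→4120, (C,nl_idx)→8040, (C,nl)→15060 …(+1); best=1220 via (A,hash)
  {BC}: card=5000; try (B,hash)→1900, (C,merge)→3150, (B,merge)→3300, (C,hash)→4200, (C,nl_idx)→5900, (B,nl_idx)→7000 …(+2); best=1900 via (B,hash)
  {ABC}: card=150000; try (A,hash)→7620, (B,hash)→10120, (A,merge)→72320, (B,merge)→107020, (B,nl_idx)→203720, (A,nl)→301900 …(+1); best=7620 via (A,hash)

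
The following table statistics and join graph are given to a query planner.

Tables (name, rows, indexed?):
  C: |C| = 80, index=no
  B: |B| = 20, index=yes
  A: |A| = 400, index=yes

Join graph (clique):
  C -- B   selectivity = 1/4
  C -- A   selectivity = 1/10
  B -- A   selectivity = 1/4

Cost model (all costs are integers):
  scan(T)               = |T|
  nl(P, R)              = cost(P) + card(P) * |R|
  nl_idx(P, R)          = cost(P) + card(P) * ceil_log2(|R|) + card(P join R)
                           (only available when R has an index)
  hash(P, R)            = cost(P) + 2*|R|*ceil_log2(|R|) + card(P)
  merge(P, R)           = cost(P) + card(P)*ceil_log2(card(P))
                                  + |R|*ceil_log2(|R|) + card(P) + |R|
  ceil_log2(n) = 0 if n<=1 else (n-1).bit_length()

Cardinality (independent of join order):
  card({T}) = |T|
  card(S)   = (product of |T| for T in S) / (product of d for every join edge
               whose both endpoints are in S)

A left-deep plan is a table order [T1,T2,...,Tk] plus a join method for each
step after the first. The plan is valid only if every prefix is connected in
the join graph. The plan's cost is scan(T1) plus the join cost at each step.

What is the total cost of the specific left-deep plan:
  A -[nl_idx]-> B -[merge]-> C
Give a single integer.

step 1: scan A: cost=400, card=400
step 2: join B via nl_idx
    card(P join B) = 400*20/(4) = 2000
    cost = 400 + 400*5 + 2000 = 4400
step 3: join C via merge
    card(P join C) = 2000*80/(4*10) = 4000
    cost = 4400 + 2000*11 + 80*7 + 2000 + 80 = 29040

29040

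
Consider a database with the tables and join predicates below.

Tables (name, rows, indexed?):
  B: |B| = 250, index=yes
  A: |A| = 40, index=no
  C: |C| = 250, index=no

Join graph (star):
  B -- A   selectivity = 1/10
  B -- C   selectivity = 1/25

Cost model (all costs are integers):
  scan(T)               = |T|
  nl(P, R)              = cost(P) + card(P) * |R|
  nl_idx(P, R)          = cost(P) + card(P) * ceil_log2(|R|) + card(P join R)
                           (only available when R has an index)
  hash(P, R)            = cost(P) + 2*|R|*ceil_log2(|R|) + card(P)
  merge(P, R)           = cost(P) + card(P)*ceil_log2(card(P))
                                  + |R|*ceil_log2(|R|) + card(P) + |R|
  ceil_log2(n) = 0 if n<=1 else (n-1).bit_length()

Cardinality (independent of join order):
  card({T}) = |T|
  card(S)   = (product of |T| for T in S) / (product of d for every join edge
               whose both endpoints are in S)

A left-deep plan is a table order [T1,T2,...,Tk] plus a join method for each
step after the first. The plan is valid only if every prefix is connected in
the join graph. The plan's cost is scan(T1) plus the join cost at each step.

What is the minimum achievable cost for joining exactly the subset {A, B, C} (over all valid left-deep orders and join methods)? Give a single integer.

5980

Selinger DP over subsets of {A,B,C}:
  {B}: scan cost=250, card=250
  {A}: scan cost=40, card=40
  {C}: scan cost=250, card=250
  {AB}: card=1000; try (A,hash)→980, (B,nl_idx)→1360, (B,merge)→2570, (A,merge)→2780, (B,hash)→4080, (B,nl)→10040 …(+1); best=980 via (A,hash)
  {BC}: card=2500; try (C,hash)→4500, (B,hash)→4500, (C,merge)→4750, (B,merge)→4750, (B,nl_idx)→4750, (C,nl)→62750 …(+1); best=4500 via (C,hash)
  {ABC}: card=10000; try (C,hash)→5980, (A,hash)→7480, (C,merge)→14230, (A,merge)→37280, (A,nl)→104500, (C,nl)→250980; best=5980 via (C,hash)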